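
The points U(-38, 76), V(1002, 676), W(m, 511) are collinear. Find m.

716

The three points are collinear iff det[UV; UW] = 0.
This determinant is linear in m: (-600)m + (429600) = 0, so m = 716.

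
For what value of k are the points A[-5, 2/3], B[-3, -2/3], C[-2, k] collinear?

Collinearity: (C − A) must be parallel to (B − A) = (2, -4/3).
Cross-multiplying the components: (k − 2/3)·(2) = (3)·(-4/3).
Solving gives k = -4/3.

-4/3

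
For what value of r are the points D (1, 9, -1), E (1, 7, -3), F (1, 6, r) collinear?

Direction DE = (0, -2, -2). From the y-coordinate of F, the parameter along the line is τ = (6 − 9)/(-2) = 3/2.
Then r = (-1) + 3/2·(-2) = -4.

-4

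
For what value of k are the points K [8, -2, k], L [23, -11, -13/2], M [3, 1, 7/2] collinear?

Collinearity requires KL × KM = 0; each component is linear in k.
The x-component gives (12)k + (-12) = 0, so k = 1.
The remaining components then also vanish.

1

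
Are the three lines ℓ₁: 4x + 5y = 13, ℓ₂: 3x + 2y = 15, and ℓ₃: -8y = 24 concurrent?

Yes

Lines aᵢx + bᵢy = cᵢ with pairwise distinct directions are concurrent exactly when det[aᵢ bᵢ cᵢ] = 0.
Here the determinant is 0.
It vanishes, so the lines are concurrent at (7, -3).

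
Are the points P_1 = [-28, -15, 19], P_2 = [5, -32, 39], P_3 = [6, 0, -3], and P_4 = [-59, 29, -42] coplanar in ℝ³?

No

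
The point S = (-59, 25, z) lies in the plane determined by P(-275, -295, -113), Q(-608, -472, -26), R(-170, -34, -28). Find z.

-57

A normal to the plane is n = PQ × PR = (-37752, 37440, -68328).
S lies in the plane iff n · PS = 0.
This gives (-68328)z + (-3894696) = 0, so z = -57.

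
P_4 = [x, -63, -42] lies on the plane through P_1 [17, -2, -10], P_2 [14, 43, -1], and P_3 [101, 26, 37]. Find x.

Coplanarity requires P_1P_2 · (P_1P_3 × P_1P_4) = 0.
P_1P_2 = (-3, 45, 9), P_1P_3 = (84, 28, 47); the triple product is linear in x with coefficient 1863 and constant term 37260.
Setting it to zero: x = -20.

-20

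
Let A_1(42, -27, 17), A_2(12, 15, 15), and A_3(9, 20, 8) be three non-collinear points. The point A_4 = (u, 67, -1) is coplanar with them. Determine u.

-24

Coplanarity requires A_1A_2 · (A_1A_3 × A_1A_4) = 0.
A_1A_2 = (-30, 42, -2), A_1A_3 = (-33, 47, -9); the triple product is linear in u with coefficient -284 and constant term -6816.
Setting it to zero: u = -24.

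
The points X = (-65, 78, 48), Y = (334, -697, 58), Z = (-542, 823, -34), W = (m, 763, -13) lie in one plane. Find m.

Normal to plane XYZ: n = (56100, 27948, -72420); plane equation n·P = -4942716.
Requiring n·W = -4942716: (56100)m + (22265784) = -4942716.
So m = -485.

-485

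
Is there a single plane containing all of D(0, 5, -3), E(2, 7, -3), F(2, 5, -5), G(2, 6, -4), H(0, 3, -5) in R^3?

Yes

The plane through D, E, F has normal n = DE × DF = (-4, 4, -4) and equation n·P = 32.
Checking the remaining points: n·G = 32, n·H = 32.
All equal 32, so all 5 points lie in one plane.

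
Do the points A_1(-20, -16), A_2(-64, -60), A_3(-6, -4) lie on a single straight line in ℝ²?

No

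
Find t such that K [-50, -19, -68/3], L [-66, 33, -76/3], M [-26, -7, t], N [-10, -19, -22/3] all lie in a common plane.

-38/3

The points are coplanar iff KL · (KM × KN) = 0.
Expanding, this is linear in t: (2080)t + (79040/3) = 0.
So t = -38/3.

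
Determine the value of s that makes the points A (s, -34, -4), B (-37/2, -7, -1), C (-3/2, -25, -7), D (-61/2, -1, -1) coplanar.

The points are coplanar iff AB · (AC × AD) = 0.
Expanding, this is linear in s: (-36)s + (936) = 0.
So s = 26.

26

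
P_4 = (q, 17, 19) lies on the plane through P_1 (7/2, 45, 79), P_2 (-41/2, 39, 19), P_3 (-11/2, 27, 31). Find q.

-7/2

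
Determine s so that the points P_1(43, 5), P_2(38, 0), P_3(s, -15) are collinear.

The three points are collinear iff det[P_1P_2; P_1P_3] = 0.
This determinant is linear in s: (5)s + (-115) = 0, so s = 23.

23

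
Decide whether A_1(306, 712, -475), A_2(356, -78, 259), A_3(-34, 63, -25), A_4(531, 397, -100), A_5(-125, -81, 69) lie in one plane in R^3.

The plane through A_1, A_2, A_3 has normal n = A_1A_2 × A_1A_3 = (120866, -272060, -301050) and equation n·P = -13722974.
Checking the remaining points: n·A_4 = -13722974, n·A_5 = -13843840.
Since n·A_5 = -13843840 ≠ -13722974, A_5 is off the plane and the points are not all coplanar.

No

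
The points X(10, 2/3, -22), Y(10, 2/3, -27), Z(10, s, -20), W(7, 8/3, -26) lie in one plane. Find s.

The points are coplanar iff XY · (XZ × XW) = 0.
Expanding, this is linear in s: (-15)s + (10) = 0.
So s = 2/3.

2/3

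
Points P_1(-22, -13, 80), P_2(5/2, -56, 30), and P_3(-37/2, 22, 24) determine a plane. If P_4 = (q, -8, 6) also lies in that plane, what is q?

-11/2

The plane through P_1, P_2, P_3 has equation 4158x + 1197y + 1008z = -26397.
Substituting P_4: (4158)q + (-3528) = -26397, so q = -11/2.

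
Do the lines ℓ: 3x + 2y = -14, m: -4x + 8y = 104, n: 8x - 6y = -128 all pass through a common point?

Yes

Lines aᵢx + bᵢy = cᵢ with pairwise distinct directions are concurrent exactly when det[aᵢ bᵢ cᵢ] = 0.
Here the determinant is 0.
It vanishes, so the lines are concurrent at (-10, 8).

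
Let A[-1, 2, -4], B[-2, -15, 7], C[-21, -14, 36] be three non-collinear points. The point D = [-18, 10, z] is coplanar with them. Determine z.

A normal to the plane is n = AB × AC = (-504, -180, -324).
D lies in the plane iff n · AD = 0.
This gives (-324)z + (5832) = 0, so z = 18.

18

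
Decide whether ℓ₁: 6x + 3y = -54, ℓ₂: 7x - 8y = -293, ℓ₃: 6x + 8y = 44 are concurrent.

No

Intersecting ℓ₁ and ℓ₂: solving the 2×2 system gives (x, y) = (-19, 20).
Substitute into ℓ₃: (6)(-19) + (8)(20) = 46.
But ℓ₃ requires 44 ≠ 46, so the three lines have no common point.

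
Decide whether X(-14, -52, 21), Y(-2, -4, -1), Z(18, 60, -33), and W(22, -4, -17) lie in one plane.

Yes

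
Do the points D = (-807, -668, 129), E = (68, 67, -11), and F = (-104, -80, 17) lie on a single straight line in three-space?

DE = (875, 735, -140), DF = (703, 588, -112).
DE × DF = (0, -420, -2205).
The cross product is nonzero, so the points do not lie on one line.

No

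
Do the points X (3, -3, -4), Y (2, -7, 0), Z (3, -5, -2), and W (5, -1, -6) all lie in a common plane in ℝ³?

Yes

The four points are coplanar iff the 3×3 determinant with rows XY, XZ, XW is zero.
Rows: (-1, -4, 4), (0, -2, 2), (2, 2, -2).
Expanding along the first row: (-1)(0) − (-4)(-4) + (4)(4) = 0.
Zero determinant ⇒ coplanar.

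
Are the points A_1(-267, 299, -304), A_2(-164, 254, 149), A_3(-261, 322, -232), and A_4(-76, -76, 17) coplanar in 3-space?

With A_1 as base: A_1A_2 = (103, -45, 453), A_1A_3 = (6, 23, 72), A_1A_4 = (191, -375, 321).
A_1A_3 × A_1A_4 = (34383, 11826, -6643).
A_1A_2 · (A_1A_3 × A_1A_4) = 0.
The scalar triple product vanishes, so the four points are coplanar.

Yes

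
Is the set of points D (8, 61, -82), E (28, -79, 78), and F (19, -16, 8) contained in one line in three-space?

DE = (20, -140, 160), DF = (11, -77, 90).
DE × DF = (-280, -40, 0).
The cross product is nonzero, so the points do not lie on one line.

No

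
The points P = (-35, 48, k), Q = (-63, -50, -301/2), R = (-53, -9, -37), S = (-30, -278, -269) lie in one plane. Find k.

289/2

The points are coplanar iff PQ · (PR × PS) = 0.
Expanding, this is linear in k: (3633)k + (-1049937/2) = 0.
So k = 289/2.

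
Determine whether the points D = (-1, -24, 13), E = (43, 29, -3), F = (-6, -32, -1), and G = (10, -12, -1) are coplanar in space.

Yes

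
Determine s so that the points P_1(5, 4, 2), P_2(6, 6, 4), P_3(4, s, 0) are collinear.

2

Direction P_1P_2 = (1, 2, 2). From the x-coordinate of P_3, the parameter along the line is τ = (4 − 5)/1 = -1.
Then s = 4 + (-1)·(2) = 2.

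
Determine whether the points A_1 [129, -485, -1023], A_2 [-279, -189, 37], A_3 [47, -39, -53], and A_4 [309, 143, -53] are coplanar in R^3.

The four points are coplanar iff the 3×3 determinant with rows A_1A_2, A_1A_3, A_1A_4 is zero.
Rows: (-408, 296, 1060), (-82, 446, 970), (180, 628, 970).
Expanding along the first row: (-408)(-176540) − (296)(-254140) + (1060)(-131776) = 7571200.
Nonzero ⇒ not coplanar.

No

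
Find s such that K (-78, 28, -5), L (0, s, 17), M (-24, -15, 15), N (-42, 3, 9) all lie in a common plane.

Normal to plane KMN: n = (-102, -36, 198); plane equation n·P = 5958.
Requiring n·L = 5958: (-36)s + (3366) = 5958.
So s = -72.

-72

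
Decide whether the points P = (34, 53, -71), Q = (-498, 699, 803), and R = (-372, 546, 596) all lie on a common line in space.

Yes

PQ = (-532, 646, 874), PR = (-406, 493, 667).
PQ × PR = (0, 0, 0).
The cross product vanishes, so the three points are collinear.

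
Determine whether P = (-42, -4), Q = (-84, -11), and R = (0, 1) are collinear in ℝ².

No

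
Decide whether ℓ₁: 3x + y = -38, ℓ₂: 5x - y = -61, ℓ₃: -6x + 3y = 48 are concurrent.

Intersecting ℓ₁ and ℓ₂: solving the 2×2 system gives (x, y) = (-99/8, -7/8).
Substitute into ℓ₃: (-6)(-99/8) + (3)(-7/8) = 573/8.
But ℓ₃ requires 48 ≠ 573/8, so the three lines have no common point.

No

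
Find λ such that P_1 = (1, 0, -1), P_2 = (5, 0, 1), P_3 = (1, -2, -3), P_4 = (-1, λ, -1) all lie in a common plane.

1

Normal to plane P_1P_2P_3: n = (4, 8, -8); plane equation n·P = 12.
Requiring n·P_4 = 12: (8)λ + (4) = 12.
So λ = 1.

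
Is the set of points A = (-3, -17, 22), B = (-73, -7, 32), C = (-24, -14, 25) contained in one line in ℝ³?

Yes

AB = (-70, 10, 10), AC = (-21, 3, 3).
AB × AC = (0, 0, 0).
The cross product vanishes, so the three points are collinear.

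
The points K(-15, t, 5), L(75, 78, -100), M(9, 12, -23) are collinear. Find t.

-12

Direction LM = (-66, -66, 77). From the x-coordinate of K, the parameter along the line is τ = (-15 − 75)/(-66) = 15/11.
Then t = 78 + 15/11·(-66) = -12.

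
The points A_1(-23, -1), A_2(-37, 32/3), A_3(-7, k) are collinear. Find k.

Collinearity: (A_3 − A_1) must be parallel to (A_2 − A_1) = (-14, 35/3).
Cross-multiplying the components: (k − (-1))·(-14) = (16)·(35/3).
Solving gives k = -43/3.

-43/3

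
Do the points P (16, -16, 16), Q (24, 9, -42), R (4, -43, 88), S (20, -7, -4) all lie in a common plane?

No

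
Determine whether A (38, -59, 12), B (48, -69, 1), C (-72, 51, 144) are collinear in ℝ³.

No

AB = (10, -10, -11), AC = (-110, 110, 132).
AB × AC = (-110, -110, 0).
The cross product is nonzero, so the points do not lie on one line.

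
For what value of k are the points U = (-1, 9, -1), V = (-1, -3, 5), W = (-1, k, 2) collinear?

Direction UV = (0, -12, 6). From the z-coordinate of W, the parameter along the line is τ = (2 − (-1))/6 = 1/2.
Then k = 9 + 1/2·(-12) = 3.

3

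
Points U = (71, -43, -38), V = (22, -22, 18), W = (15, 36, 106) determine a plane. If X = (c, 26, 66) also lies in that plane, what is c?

64

Coplanarity requires UV · (UW × UX) = 0.
UV = (-49, 21, 56), UW = (-56, 79, 144); the triple product is linear in c with coefficient -1400 and constant term 89600.
Setting it to zero: c = 64.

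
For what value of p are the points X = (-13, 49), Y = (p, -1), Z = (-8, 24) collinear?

Collinearity: (Y − X) must be parallel to (Z − X) = (5, -25).
Cross-multiplying the components: (p − (-13))·(-25) = (-50)·(5).
Solving gives p = -3.

-3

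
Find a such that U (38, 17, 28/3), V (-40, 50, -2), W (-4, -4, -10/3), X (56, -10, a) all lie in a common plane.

26/3

Coplanarity ⇔ det[UV; UW; UX] = 0.
Expanding, this is linear in a: (3024)a + (-26208) = 0.
So a = 26/3.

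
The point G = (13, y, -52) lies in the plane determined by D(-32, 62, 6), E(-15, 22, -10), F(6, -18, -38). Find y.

-26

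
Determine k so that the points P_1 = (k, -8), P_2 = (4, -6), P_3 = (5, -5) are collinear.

2

The three points are collinear iff det[P_1P_2; P_1P_3] = 0.
This determinant is linear in k: (-1)k + (2) = 0, so k = 2.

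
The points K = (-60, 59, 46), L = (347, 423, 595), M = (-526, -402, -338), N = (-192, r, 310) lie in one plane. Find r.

-139

The points are coplanar iff KL · (KM × KN) = 0.
Expanding, this is linear in r: (-99546)r + (-13836894) = 0.
So r = -139.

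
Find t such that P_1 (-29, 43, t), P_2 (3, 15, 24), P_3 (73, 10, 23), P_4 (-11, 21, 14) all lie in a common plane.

The points are coplanar iff P_1P_2 · (P_1P_3 × P_1P_4) = 0.
Expanding, this is linear in t: (-350)t + (-9800) = 0.
So t = -28.

-28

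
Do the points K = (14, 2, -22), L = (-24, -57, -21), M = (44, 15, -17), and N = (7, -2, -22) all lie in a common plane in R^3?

The four points are coplanar iff the 3×3 determinant with rows KL, KM, KN is zero.
Rows: (-38, -59, 1), (30, 13, 5), (-7, -4, 0).
Expanding along the first row: (-38)(20) − (-59)(35) + (1)(-29) = 1276.
Nonzero ⇒ not coplanar.

No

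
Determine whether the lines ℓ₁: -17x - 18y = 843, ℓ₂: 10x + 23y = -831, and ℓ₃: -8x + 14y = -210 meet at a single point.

Yes

The three lines meet at one point iff the augmented coefficient matrix [aᵢ bᵢ cᵢ] has rank < 3, i.e. its determinant vanishes.
Here the determinant is 0.
It vanishes, so the lines are concurrent at (-21, -27).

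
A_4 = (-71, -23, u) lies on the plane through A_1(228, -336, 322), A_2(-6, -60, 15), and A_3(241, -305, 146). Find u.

95

The plane through A_1, A_2, A_3 has equation −39059x − 45175y − 10842z = 2782224.
Substituting A_4: (-10842)u + (3812214) = 2782224, so u = 95.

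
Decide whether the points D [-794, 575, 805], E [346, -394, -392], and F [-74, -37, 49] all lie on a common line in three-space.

DE = (1140, -969, -1197), DF = (720, -612, -756).
Each component of DF is 12/19 times the corresponding component of DE, so DF = 12/19·DE and the points are collinear.

Yes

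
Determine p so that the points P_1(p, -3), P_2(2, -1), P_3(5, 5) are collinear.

1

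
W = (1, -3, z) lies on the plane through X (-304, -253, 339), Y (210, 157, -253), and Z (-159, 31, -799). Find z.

-51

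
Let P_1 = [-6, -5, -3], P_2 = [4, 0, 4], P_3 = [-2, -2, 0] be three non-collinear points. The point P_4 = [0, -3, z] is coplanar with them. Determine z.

Coplanarity requires P_1P_2 · (P_1P_3 × P_1P_4) = 0.
P_1P_2 = (10, 5, 7), P_1P_3 = (4, 3, 3); the triple product is linear in z with coefficient 10 and constant term -10.
Setting it to zero: z = 1.

1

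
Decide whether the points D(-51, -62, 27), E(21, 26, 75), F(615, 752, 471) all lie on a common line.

DE = (72, 88, 48), DF = (666, 814, 444).
DE × DF = (0, 0, 0).
The cross product vanishes, so the three points are collinear.

Yes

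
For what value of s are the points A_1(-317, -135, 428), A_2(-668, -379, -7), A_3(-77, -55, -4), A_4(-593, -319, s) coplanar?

152

Coplanarity ⇔ det[A_1A_2; A_1A_3; A_1A_4] = 0.
Expanding, this is linear in s: (30480)s + (-4632960) = 0.
So s = 152.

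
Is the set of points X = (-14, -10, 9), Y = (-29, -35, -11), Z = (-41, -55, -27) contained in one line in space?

Yes

XY = (-15, -25, -20), XZ = (-27, -45, -36).
Each component of XZ is 9/5 times the corresponding component of XY, so XZ = 9/5·XY and the points are collinear.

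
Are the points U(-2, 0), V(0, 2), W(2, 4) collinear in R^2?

Yes

UV = (2, 2), UW = (4, 4).
det[UV; UW] = (2)(4) − (2)(4) = 0.
The determinant is zero, so the points are collinear.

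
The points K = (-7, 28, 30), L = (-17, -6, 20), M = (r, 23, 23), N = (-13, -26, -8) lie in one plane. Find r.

-6

The points are coplanar iff KL · (KM × KN) = 0.
Expanding, this is linear in r: (-752)r + (-4512) = 0.
So r = -6.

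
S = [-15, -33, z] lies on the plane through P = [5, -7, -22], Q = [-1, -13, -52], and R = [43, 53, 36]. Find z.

Coplanarity requires PQ · (PR × PS) = 0.
PQ = (-6, -6, -30), PR = (38, 60, 58); the triple product is linear in z with coefficient -132 and constant term -11352.
Setting it to zero: z = -86.

-86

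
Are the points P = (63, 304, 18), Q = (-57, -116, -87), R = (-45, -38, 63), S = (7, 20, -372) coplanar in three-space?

A normal to the plane through P, Q, R is n = PQ × PR = (-54810, 16740, -4320).
The plane has equation n·X = 1558170. For S: n·S = 1558170.
Equal, so S lies in the plane and all four are coplanar.

Yes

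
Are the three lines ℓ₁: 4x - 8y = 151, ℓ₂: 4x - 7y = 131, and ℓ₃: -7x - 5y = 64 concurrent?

No

Intersecting ℓ₁ and ℓ₂: solving the 2×2 system gives (x, y) = (-9/4, -20).
Substitute into ℓ₃: (-7)(-9/4) + (-5)(-20) = 463/4.
But ℓ₃ requires 64 ≠ 463/4, so the three lines have no common point.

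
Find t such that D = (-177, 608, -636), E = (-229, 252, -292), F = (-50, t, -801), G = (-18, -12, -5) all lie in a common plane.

792

Normal to plane DEG: n = (-11356, 87508, 88844); plane equation n·P = -1289908.
Requiring n·F = -1289908: (87508)t + (-70596244) = -1289908.
So t = 792.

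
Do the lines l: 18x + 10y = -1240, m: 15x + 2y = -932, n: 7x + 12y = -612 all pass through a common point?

Intersecting l and m: solving the 2×2 system gives (x, y) = (-60, -16).
Substitute into n: (7)(-60) + (12)(-16) = -612.
This equals -612, so (-60, -16) lies on all three lines and they are concurrent.

Yes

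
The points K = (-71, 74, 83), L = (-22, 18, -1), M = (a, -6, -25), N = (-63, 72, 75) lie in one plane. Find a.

Coplanarity ⇔ det[KL; KM; KN] = 0.
Expanding, this is linear in a: (-280)a + (-4480) = 0.
So a = -16.

-16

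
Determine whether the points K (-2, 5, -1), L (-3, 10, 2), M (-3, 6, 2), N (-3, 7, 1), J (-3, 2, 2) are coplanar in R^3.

No

The plane through K, L, M has normal n = KL × KM = (12, 0, 4) and equation n·P = -28.
Checking the remaining points: n·N = -32, n·J = -28.
Since n·N = -32 ≠ -28, N is off the plane and the points are not all coplanar.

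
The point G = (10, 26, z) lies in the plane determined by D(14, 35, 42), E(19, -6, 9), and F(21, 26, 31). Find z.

The plane through D, E, F has equation 154x − 176y + 242z = 6160.
Substituting G: (242)z + (-3036) = 6160, so z = 38.

38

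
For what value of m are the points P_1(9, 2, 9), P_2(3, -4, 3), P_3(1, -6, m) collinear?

Collinearity requires P_1P_2 × P_1P_3 = 0; each component is linear in m.
The x-component gives (-6)m + (6) = 0, so m = 1.
The remaining components then also vanish.

1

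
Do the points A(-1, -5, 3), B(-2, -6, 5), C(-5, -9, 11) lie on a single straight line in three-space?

Yes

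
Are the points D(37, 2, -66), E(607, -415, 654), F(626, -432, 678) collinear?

DE = (570, -417, 720), DF = (589, -434, 744).
Comparing components 2 and 3: (-417)(744) − (720)(-434) = 2232 ≠ 0, so DE and DF are not parallel and the points are not collinear.

No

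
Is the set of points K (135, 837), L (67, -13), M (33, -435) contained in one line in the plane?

KL = (-68, -850), KM = (-102, -1272).
If collinear, KM would be a scalar multiple of KL. But (-68)·(-1272) ≠ (-850)·(-102) (difference -204), so they are not parallel; the points are not collinear.

No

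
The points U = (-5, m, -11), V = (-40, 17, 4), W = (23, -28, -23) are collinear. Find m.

Collinearity requires UV × UW = 0; each component is linear in m.
The x-component gives (27)m + (216) = 0, so m = -8.
The remaining components then also vanish.

-8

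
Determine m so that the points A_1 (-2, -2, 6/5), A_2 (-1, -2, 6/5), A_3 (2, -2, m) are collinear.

Collinearity requires A_1A_2 × A_1A_3 = 0; each component is linear in m.
The y-component gives (-1)m + (6/5) = 0, so m = 6/5.
The remaining components then also vanish.

6/5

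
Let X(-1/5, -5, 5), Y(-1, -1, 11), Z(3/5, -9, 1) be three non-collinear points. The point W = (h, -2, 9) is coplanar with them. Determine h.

A normal to the plane is n = XY × XZ = (8, 8/5, 0).
W lies in the plane iff n · XW = 0.
This gives (8)h + (32/5) = 0, so h = -4/5.

-4/5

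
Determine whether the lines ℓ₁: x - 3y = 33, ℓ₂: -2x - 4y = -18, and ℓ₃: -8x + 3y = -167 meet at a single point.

Intersecting ℓ₁ and ℓ₂: solving the 2×2 system gives (x, y) = (93/5, -24/5).
Substitute into ℓ₃: (-8)(93/5) + (3)(-24/5) = -816/5.
But ℓ₃ requires -167 ≠ -816/5, so the three lines have no common point.

No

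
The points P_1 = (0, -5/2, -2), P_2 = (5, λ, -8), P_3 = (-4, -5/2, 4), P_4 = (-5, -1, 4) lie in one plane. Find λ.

Normal to plane P_1P_3P_4: n = (-9, -6, -6); plane equation n·P = 27.
Requiring n·P_2 = 27: (-6)λ + (3) = 27.
So λ = -4.

-4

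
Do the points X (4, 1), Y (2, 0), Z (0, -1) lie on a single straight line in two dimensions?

Yes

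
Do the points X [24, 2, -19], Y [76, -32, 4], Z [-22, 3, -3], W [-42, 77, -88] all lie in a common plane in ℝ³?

A normal to the plane through X, Y, Z is n = XY × XZ = (-567, -1890, -1512).
The plane has equation n·P = 11340. For W: n·W = 11340.
Equal, so W lies in the plane and all four are coplanar.

Yes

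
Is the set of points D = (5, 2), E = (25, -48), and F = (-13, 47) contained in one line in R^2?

Yes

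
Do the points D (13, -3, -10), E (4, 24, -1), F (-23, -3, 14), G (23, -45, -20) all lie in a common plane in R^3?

With D as base: DE = (-9, 27, 9), DF = (-36, 0, 24), DG = (10, -42, -10).
DF × DG = (1008, -120, 1512).
DE · (DF × DG) = 1296.
Since 1296 ≠ 0, the four points are not coplanar.

No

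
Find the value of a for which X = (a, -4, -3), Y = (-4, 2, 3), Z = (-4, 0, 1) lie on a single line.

Direction YZ = (0, -2, -2). From the y-coordinate of X, the parameter along the line is τ = (-4 − 2)/(-2) = 3.
Then a = (-4) + 3·(0) = -4.

-4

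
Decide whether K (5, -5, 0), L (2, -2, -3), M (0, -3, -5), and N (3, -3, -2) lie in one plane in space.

A normal to the plane through K, L, M is n = KL × KM = (-9, 0, 9).
The plane has equation n·P = -45. For N: n·N = -45.
Equal, so N lies in the plane and all four are coplanar.

Yes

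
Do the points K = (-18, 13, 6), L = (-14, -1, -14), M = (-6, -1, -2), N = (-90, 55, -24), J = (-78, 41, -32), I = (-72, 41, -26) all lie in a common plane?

No

The plane through K, L, M has normal n = KL × KM = (-168, -208, 112) and equation n·P = 992.
Checking the remaining points: n·N = 992, n·J = 992, n·I = 656.
Since n·I = 656 ≠ 992, I is off the plane and the points are not all coplanar.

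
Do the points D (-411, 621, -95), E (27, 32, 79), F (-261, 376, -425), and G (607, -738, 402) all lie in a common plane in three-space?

No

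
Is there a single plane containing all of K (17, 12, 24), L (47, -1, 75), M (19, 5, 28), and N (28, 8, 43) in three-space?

No

The four points are coplanar iff the 3×3 determinant with rows KL, KM, KN is zero.
Rows: (30, -13, 51), (2, -7, 4), (11, -4, 19).
Expanding along the first row: (30)(-117) − (-13)(-6) + (51)(69) = -69.
Nonzero ⇒ not coplanar.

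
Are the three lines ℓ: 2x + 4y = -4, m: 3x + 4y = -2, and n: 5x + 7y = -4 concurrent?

Yes

The three lines meet at one point iff the augmented coefficient matrix [aᵢ bᵢ cᵢ] has rank < 3, i.e. its determinant vanishes.
Here the determinant is 0.
It vanishes, so the lines are concurrent at (2, -2).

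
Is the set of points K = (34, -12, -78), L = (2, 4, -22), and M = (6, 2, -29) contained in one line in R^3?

Yes

KL = (-32, 16, 56), KM = (-28, 14, 49).
Each component of KM is 7/8 times the corresponding component of KL, so KM = 7/8·KL and the points are collinear.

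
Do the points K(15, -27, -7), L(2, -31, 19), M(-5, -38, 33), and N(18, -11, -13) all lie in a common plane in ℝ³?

With K as base: KL = (-13, -4, 26), KM = (-20, -11, 40), KN = (3, 16, -6).
KM × KN = (-574, 0, -287).
KL · (KM × KN) = 0.
The scalar triple product vanishes, so the four points are coplanar.

Yes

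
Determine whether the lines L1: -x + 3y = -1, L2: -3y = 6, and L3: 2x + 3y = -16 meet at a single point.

Yes

Lines aᵢx + bᵢy = cᵢ with pairwise distinct directions are concurrent exactly when det[aᵢ bᵢ cᵢ] = 0.
Here the determinant is 0.
It vanishes, so the lines are concurrent at (-5, -2).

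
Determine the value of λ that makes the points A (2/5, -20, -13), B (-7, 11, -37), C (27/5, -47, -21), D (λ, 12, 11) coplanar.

Normal to plane ABC: n = (-896, -896/5, 224/5); plane equation n·P = 13216/5.
Requiring n·D = 13216/5: (-896)λ + (-8288/5) = 13216/5.
So λ = -24/5.

-24/5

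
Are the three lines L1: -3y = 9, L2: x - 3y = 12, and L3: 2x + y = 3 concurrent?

Yes

The three lines meet at one point iff the augmented coefficient matrix [aᵢ bᵢ cᵢ] has rank < 3, i.e. its determinant vanishes.
Here the determinant is 0.
It vanishes, so the lines are concurrent at (3, -3).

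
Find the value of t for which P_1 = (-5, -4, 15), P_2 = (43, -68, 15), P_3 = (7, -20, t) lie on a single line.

15

Collinearity requires P_1P_2 × P_1P_3 = 0; each component is linear in t.
The x-component gives (-64)t + (960) = 0, so t = 15.
The remaining components then also vanish.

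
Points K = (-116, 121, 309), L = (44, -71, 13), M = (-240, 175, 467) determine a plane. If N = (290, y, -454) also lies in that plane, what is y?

-382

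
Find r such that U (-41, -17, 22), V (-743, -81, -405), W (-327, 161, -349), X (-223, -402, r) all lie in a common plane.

Coplanarity ⇔ det[UV; UW; UX] = 0.
Expanding, this is linear in r: (-143260)r + (38250420) = 0.
So r = 267.

267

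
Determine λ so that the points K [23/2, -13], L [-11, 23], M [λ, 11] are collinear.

-7/2

Collinearity: (M − K) must be parallel to (L − K) = (-45/2, 36).
Cross-multiplying the components: (λ − 23/2)·(36) = (24)·(-45/2).
Solving gives λ = -7/2.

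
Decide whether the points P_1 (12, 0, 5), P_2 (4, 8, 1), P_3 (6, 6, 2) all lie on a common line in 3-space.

Yes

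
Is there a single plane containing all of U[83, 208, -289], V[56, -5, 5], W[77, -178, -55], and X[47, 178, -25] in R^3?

No

A normal to the plane through U, V, W is n = UV × UW = (63642, 4554, 9144).
The plane has equation n·P = 3586902. For X: n·X = 3573186.
3573186 ≠ 3586902, so X is off the plane.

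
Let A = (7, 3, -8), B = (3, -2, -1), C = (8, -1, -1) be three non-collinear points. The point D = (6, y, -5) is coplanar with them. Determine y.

Coplanarity requires AB · (AC × AD) = 0.
AB = (-4, -5, 7), AC = (1, -4, 7); the triple product is linear in y with coefficient 35 and constant term -35.
Setting it to zero: y = 1.

1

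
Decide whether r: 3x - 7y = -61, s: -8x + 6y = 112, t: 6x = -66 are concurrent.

Lines aᵢx + bᵢy = cᵢ with pairwise distinct directions are concurrent exactly when det[aᵢ bᵢ cᵢ] = 0.
Here the determinant is 0.
It vanishes, so the lines are concurrent at (-11, 4).

Yes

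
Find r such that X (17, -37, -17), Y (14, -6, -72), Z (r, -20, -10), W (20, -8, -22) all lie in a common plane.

Normal to plane XYW: n = (1440, -180, -180); plane equation n·P = 34200.
Requiring n·Z = 34200: (1440)r + (5400) = 34200.
So r = 20.

20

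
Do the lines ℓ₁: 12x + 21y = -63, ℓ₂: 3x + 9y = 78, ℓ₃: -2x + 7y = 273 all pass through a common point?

Lines aᵢx + bᵢy = cᵢ with pairwise distinct directions are concurrent exactly when det[aᵢ bᵢ cᵢ] = 0.
Here the determinant is 0.
It vanishes, so the lines are concurrent at (-49, 25).

Yes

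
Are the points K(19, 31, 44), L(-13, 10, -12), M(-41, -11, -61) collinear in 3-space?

No

KL = (-32, -21, -56), KM = (-60, -42, -105).
Comparing components 2 and 3: (-21)(-105) − (-56)(-42) = -147 ≠ 0, so KL and KM are not parallel and the points are not collinear.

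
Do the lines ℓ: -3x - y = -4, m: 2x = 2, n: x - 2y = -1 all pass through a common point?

Yes

Intersecting ℓ and m: solving the 2×2 system gives (x, y) = (1, 1).
Substitute into n: (1)(1) + (-2)(1) = -1.
This equals -1, so (1, 1) lies on all three lines and they are concurrent.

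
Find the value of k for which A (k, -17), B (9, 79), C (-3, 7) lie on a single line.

Collinearity: (A − B) must be parallel to (C − B) = (-12, -72).
Cross-multiplying the components: (k − 9)·(-72) = (-96)·(-12).
Solving gives k = -7.

-7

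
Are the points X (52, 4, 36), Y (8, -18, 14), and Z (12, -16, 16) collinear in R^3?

Yes

XY = (-44, -22, -22), XZ = (-40, -20, -20).
XY × XZ = (0, 0, 0).
The cross product vanishes, so the three points are collinear.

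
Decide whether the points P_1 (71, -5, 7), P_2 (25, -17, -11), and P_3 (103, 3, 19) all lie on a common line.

P_1P_2 = (-46, -12, -18), P_1P_3 = (32, 8, 12).
Comparing components 3 and 1: (-18)(32) − (-46)(12) = -24 ≠ 0, so P_1P_2 and P_1P_3 are not parallel and the points are not collinear.

No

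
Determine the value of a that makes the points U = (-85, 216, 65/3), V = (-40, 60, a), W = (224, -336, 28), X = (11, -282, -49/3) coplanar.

40/3

Normal to plane UWX: n = (24130, 12350, -100890); plane equation n·P = -1569400.
Requiring n·V = -1569400: (-100890)a + (-224200) = -1569400.
So a = 40/3.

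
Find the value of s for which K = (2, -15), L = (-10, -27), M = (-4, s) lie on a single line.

Collinearity: (M − K) must be parallel to (L − K) = (-12, -12).
Cross-multiplying the components: (s − (-15))·(-12) = (-6)·(-12).
Solving gives s = -21.

-21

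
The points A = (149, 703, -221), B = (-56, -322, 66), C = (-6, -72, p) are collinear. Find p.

Direction AB = (-205, -1025, 287). From the x-coordinate of C, the parameter along the line is τ = (-6 − 149)/(-205) = 31/41.
Then p = (-221) + 31/41·(287) = -4.

-4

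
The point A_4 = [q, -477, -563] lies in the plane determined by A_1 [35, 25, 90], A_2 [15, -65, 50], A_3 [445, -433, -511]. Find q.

477

The plane through A_1, A_2, A_3 has equation 35770x − 28420y + 46060z = 4686850.
Substituting A_4: (35770)q + (-12375440) = 4686850, so q = 477.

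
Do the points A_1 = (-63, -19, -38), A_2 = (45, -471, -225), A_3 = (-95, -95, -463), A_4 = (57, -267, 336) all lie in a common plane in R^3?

Yes

A normal to the plane through A_1, A_2, A_3 is n = A_1A_2 × A_1A_3 = (177888, 51884, -22672).
The plane has equation n·P = -11331204. For A_4: n·A_4 = -11331204.
Equal, so A_4 lies in the plane and all four are coplanar.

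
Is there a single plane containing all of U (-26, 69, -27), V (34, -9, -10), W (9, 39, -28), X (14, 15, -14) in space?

No

With U as base: UV = (60, -78, 17), UW = (35, -30, -1), UX = (40, -54, 13).
UW × UX = (-444, -495, -690).
UV · (UW × UX) = 240.
Since 240 ≠ 0, the four points are not coplanar.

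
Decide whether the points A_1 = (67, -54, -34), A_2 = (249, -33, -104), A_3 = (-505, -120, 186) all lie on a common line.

A_1A_2 = (182, 21, -70), A_1A_3 = (-572, -66, 220).
Each component of A_1A_3 is -22/7 times the corresponding component of A_1A_2, so A_1A_3 = -22/7·A_1A_2 and the points are collinear.

Yes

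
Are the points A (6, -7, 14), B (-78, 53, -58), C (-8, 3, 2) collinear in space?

Yes

AB = (-84, 60, -72), AC = (-14, 10, -12).
AB × AC = (0, 0, 0).
The cross product vanishes, so the three points are collinear.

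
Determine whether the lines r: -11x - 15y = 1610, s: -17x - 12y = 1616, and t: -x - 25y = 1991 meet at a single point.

No

Lines aᵢx + bᵢy = cᵢ with pairwise distinct directions are concurrent exactly when det[aᵢ bᵢ cᵢ] = 0.
Here the determinant is -123.
Nonzero, so no common point exists.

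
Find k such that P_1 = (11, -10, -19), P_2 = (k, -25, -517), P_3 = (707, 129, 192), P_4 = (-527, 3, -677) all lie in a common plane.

-487

The points are coplanar iff P_1P_2 · (P_1P_3 × P_1P_4) = 0.
Expanding, this is linear in k: (-94205)k + (-45877835) = 0.
So k = -487.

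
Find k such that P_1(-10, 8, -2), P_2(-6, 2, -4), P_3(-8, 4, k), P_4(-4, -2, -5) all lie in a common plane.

Coplanarity ⇔ det[P_1P_2; P_1P_3; P_1P_4] = 0.
Expanding, this is linear in k: (4)k + (12) = 0.
So k = -3.

-3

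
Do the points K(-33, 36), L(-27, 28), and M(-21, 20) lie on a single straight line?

KL = (6, -8), KM = (12, -16).
det[KL; KM] = (6)(-16) − (-8)(12) = 0.
The determinant is zero, so the points are collinear.

Yes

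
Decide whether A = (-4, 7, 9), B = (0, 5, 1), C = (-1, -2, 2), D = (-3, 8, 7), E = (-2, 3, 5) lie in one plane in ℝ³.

No

The plane through A, B, C has normal n = AB × AC = (-58, 4, -30) and equation n·P = -10.
Checking the remaining points: n·D = -4, n·E = -22.
Since n·D = -4 ≠ -10, D is off the plane and the points are not all coplanar.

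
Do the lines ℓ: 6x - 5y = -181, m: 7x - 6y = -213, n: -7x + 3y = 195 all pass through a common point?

Intersecting ℓ and m: solving the 2×2 system gives (x, y) = (-21, 11).
Substitute into n: (-7)(-21) + (3)(11) = 180.
But n requires 195 ≠ 180, so the three lines have no common point.

No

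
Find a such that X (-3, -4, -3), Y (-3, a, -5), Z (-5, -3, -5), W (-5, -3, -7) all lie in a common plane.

-4

The points are coplanar iff XY · (XZ × XW) = 0.
Expanding, this is linear in a: (-4)a + (-16) = 0.
So a = -4.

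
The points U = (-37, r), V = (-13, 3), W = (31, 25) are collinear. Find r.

-9

The three points are collinear iff det[UV; UW] = 0.
This determinant is linear in r: (44)r + (396) = 0, so r = -9.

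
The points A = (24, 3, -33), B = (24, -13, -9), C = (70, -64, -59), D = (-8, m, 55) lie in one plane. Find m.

3

The points are coplanar iff AB · (AC × AD) = 0.
Expanding, this is linear in m: (1104)m + (-3312) = 0.
So m = 3.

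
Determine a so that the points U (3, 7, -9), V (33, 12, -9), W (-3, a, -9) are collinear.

6

Collinearity requires UV × UW = 0; each component is linear in a.
The z-component gives (30)a + (-180) = 0, so a = 6.
The remaining components then also vanish.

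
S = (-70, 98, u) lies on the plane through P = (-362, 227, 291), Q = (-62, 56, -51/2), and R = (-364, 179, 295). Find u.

The plane through P, Q, R has equation −15876x − 567y − 14742z = 1328481.
Substituting S: (-14742)u + (1055754) = 1328481, so u = -37/2.

-37/2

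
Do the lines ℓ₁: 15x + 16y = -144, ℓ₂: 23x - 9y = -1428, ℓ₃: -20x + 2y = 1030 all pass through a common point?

The three lines meet at one point iff the augmented coefficient matrix [aᵢ bᵢ cᵢ] has rank < 3, i.e. its determinant vanishes.
Here the determinant is 1006.
Nonzero, so no common point exists.

No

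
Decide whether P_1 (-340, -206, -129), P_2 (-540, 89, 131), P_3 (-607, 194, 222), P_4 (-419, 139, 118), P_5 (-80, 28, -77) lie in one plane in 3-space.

The plane through P_1, P_2, P_3 has normal n = P_1P_2 × P_1P_3 = (-455, 780, -1235) and equation n·P = 153335.
Checking the remaining points: n·P_4 = 153335, n·P_5 = 153335.
All equal 153335, so all 5 points lie in one plane.

Yes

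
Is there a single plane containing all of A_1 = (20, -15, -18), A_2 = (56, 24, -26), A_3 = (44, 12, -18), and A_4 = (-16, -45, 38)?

Yes

A normal to the plane through A_1, A_2, A_3 is n = A_1A_2 × A_1A_3 = (216, -192, 36).
The plane has equation n·P = 6552. For A_4: n·A_4 = 6552.
Equal, so A_4 lies in the plane and all four are coplanar.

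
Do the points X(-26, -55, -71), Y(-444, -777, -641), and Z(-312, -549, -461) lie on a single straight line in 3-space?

Yes

XY = (-418, -722, -570), XZ = (-286, -494, -390).
XY × XZ = (0, 0, 0).
The cross product vanishes, so the three points are collinear.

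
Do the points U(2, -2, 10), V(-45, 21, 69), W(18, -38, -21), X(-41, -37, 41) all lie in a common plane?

No

A normal to the plane through U, V, W is n = UV × UW = (1411, -513, 1324).
The plane has equation n·P = 17088. For X: n·X = 15414.
15414 ≠ 17088, so X is off the plane.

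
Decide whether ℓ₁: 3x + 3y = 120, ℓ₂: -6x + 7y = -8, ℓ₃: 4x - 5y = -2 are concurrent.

No

Intersecting ℓ₁ and ℓ₂: solving the 2×2 system gives (x, y) = (288/13, 232/13).
Substitute into ℓ₃: (4)(288/13) + (-5)(232/13) = -8/13.
But ℓ₃ requires -2 ≠ -8/13, so the three lines have no common point.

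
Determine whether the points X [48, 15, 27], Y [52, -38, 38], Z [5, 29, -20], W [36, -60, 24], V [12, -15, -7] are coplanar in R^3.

Yes

The plane through X, Y, Z has normal n = XY × XZ = (2337, -285, -2223) and equation n·P = 47880.
Checking the remaining points: n·W = 47880, n·V = 47880.
All equal 47880, so all 5 points lie in one plane.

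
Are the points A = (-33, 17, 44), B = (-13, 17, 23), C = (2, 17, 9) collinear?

AB = (20, 0, -21), AC = (35, 0, -35).
AB × AC = (0, -35, 0).
The cross product is nonzero, so the points do not lie on one line.

No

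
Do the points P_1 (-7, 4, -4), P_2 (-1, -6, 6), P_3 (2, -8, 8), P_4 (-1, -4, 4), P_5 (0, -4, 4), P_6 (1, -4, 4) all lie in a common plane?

The plane through P_1, P_2, P_3 has normal n = P_1P_2 × P_1P_3 = (0, 18, 18) and equation n·P = 0.
Checking the remaining points: n·P_4 = 0, n·P_5 = 0, n·P_6 = 0.
All equal 0, so all 6 points lie in one plane.

Yes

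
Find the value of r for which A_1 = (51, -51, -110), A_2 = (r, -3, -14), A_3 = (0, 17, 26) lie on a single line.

Direction A_1A_3 = (-51, 68, 136). From the y-coordinate of A_2, the parameter along the line is τ = (-3 − (-51))/68 = 12/17.
Then r = 51 + 12/17·(-51) = 15.

15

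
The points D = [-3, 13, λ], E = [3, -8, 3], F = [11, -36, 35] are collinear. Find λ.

-21

Direction EF = (8, -28, 32). From the x-coordinate of D, the parameter along the line is τ = (-3 − 3)/8 = -3/4.
Then λ = 3 + (-3/4)·(32) = -21.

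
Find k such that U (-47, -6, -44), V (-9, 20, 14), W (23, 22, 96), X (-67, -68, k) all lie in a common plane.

6

The points are coplanar iff UV · (UW × UX) = 0.
Expanding, this is linear in k: (-756)k + (4536) = 0.
So k = 6.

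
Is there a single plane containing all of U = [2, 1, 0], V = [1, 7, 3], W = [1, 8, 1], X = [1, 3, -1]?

No

The four points are coplanar iff the 3×3 determinant with rows UV, UW, UX is zero.
Rows: (-1, 6, 3), (-1, 7, 1), (-1, 2, -1).
Expanding along the first row: (-1)(-9) − (6)(2) + (3)(5) = 12.
Nonzero ⇒ not coplanar.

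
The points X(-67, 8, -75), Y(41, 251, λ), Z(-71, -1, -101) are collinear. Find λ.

Collinearity requires XY × XZ = 0; each component is linear in λ.
The x-component gives (9)λ + (-5643) = 0, so λ = 627.
The remaining components then also vanish.

627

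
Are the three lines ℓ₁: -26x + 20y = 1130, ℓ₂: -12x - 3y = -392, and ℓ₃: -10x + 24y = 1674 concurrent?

No

The three lines meet at one point iff the augmented coefficient matrix [aᵢ bᵢ cᵢ] has rank < 3, i.e. its determinant vanishes.
Here the determinant is 6784.
Nonzero, so no common point exists.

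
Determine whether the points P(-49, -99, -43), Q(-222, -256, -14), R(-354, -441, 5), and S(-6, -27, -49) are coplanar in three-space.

With P as base: PQ = (-173, -157, 29), PR = (-305, -342, 48), PS = (43, 72, -6).
PR × PS = (-1404, 234, -7254).
PQ · (PR × PS) = -4212.
Since -4212 ≠ 0, the four points are not coplanar.

No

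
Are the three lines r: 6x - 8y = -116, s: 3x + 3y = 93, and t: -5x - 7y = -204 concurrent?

No

Lines aᵢx + bᵢy = cᵢ with pairwise distinct directions are concurrent exactly when det[aᵢ bᵢ cᵢ] = 0.
Here the determinant is -246.
Nonzero, so no common point exists.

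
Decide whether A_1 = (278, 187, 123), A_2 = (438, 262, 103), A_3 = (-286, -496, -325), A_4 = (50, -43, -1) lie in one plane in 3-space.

A normal to the plane through A_1, A_2, A_3 is n = A_1A_2 × A_1A_3 = (-47260, 82960, -66980).
The plane has equation n·P = -5863300. For A_4: n·A_4 = -5863300.
Equal, so A_4 lies in the plane and all four are coplanar.

Yes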